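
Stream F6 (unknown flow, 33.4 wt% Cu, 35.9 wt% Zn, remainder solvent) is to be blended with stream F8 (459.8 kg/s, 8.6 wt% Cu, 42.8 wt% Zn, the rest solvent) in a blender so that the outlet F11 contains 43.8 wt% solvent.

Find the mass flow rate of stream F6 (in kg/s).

Let F6 be the unknown flow. Total out = 459.8 + F6.
solvent balance: 223.46 + 0.307·F6 = 0.438·(459.8 + F6)
(0.307 − 0.438)·F6 = 0.438×459.8 − 223.46 = -22.07
F6 = -22.07 / -0.131 = 168.48 kg/s

168.5 kg/s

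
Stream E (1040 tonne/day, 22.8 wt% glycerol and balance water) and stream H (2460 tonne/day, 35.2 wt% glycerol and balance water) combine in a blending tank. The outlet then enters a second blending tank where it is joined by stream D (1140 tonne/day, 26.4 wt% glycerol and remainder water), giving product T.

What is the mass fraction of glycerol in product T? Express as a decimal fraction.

Overall, product flow = 4640 tonne/day.
glycerol in = 1040×0.228 + 2460×0.352 + 1140×0.264 = 1404 tonne/day.
glycerol fraction in T = 0.303.

0.303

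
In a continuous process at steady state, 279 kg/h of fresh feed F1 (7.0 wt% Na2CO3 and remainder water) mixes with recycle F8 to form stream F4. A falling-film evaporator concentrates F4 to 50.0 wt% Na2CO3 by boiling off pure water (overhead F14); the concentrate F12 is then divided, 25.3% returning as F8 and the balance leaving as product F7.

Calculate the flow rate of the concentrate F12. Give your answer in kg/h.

52.29 kg/h

Overall Na2CO3 balance (none leaves overhead): Na2CO3 in fresh feed = Na2CO3 in product, i.e. 279×0.070 = (1−0.253)·F12·0.500.
F12 = 19.53/(0.500×0.747) = 52.289 kg/h.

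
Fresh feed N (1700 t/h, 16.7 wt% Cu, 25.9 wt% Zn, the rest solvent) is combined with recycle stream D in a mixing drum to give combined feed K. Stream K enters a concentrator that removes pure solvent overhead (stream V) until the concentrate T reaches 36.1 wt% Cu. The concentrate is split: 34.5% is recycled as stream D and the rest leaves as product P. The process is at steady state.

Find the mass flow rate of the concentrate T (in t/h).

Overall Cu balance (none leaves overhead): Cu in fresh feed = Cu in product, i.e. 1700×0.167 = (1−0.345)·T·0.361.
T = 283.9/(0.361×0.655) = 1200.7 t/h.

1201 t/h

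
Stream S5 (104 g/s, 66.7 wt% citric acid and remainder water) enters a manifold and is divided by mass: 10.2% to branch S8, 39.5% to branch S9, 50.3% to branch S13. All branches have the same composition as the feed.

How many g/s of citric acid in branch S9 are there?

27.4 g/s

Branch S9 total = 0.395×104 = 41.08 g/s.
citric acid in S9 = 0.667×41.08 = 27.4 g/s.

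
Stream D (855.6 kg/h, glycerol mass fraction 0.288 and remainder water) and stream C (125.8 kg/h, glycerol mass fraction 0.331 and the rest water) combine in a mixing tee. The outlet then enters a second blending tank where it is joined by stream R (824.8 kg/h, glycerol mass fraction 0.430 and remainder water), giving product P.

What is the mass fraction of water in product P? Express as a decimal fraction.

Overall, product flow = 1806.2 kg/h.
water in = 855.6×0.712 + 125.8×0.669 + 824.8×0.570 = 1163.5 kg/h.
water fraction in P = 0.644.

0.644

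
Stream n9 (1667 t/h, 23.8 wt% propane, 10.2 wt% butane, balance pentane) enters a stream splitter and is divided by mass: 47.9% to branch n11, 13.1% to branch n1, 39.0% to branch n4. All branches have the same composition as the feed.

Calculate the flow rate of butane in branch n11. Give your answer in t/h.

81.45 t/h

Branch n11 total = 0.479×1667 = 798.49 t/h.
butane in n11 = 0.102×798.49 = 81.446 t/h.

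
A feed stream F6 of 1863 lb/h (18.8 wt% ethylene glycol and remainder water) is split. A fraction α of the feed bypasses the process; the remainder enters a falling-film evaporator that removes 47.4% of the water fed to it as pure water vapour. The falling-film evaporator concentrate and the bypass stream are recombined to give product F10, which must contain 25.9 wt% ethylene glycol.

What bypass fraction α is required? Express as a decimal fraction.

All 1863×0.188 = 350.24 lb/h of ethylene glycol reaches F10, so F10 = 350.24/0.259 = 1352.3 lb/h and vapour = 510.71 lb/h.
The evaporator receives (1−α)·1863 of feed at 0.812 water and removes 0.474 of that water:
0.474×0.812×(1−α)×1863 = 510.71
(1−α) = 510.71/717.05 = 0.7122;  α = 0.2878.

0.288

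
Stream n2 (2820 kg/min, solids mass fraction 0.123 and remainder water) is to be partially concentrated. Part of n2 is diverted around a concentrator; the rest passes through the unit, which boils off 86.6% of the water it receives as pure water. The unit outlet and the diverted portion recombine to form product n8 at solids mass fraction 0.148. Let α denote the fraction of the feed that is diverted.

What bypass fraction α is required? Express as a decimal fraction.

All 2820×0.123 = 346.86 kg/min of solids reaches n8, so n8 = 346.86/0.148 = 2343.6 kg/min and vapour = 476.35 kg/min.
The evaporator receives (1−α)·2820 of feed at 0.877 water and removes 0.866 of that water:
0.866×0.877×(1−α)×2820 = 476.35
(1−α) = 476.35/2141.7 = 0.2224;  α = 0.7776.

0.778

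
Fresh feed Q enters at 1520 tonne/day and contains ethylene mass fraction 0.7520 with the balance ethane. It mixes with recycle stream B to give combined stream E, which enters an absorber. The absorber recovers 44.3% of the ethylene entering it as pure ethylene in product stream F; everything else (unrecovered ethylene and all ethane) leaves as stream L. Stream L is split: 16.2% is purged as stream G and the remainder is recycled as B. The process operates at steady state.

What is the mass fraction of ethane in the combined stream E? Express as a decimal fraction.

ethane enters only via Q and leaves only via the purge: 1520×0.248 = 0.162×(ethane in L), and the absorber passes all ethane, so ethane in E = ethane in L = 2326.9 tonne/day.
ethylene in E: m_A = 1520×0.752 + (1−0.162)·(1−0.443)·m_A, so m_A = 1143/0.5332 = 2143.6 tonne/day.
E = 2143.6 + 2326.9 = 4470.5 tonne/day.
ethane fraction in E = 2326.9/4470.5 = 0.5205.

0.5205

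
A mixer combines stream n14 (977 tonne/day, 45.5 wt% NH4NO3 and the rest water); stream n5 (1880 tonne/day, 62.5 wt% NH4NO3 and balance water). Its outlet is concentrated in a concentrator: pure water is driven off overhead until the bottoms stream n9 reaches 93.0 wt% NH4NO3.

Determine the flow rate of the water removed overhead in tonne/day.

1116 tonne/day

NH4NO3 entering = 977×0.455 + 1880×0.625 = 1619.5 tonne/day.
All NH4NO3 reports to n9, so n9 = 1619.5/0.930 = 1741.4 tonne/day.
Total feed = 2857 tonne/day; overhead = 2857 − 1741.4 = 1115.6 tonne/day.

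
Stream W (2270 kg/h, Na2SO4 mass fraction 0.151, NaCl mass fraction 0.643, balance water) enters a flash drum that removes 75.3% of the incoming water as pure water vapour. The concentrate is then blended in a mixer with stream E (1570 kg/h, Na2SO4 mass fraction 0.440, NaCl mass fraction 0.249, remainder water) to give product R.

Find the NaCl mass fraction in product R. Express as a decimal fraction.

0.531

Vapour removed = 0.753×0.206×2270 = 352.12 kg/h; concentrate = 1917.9 kg/h.
NaCl reaching the mixer = 1459.6 (from concentrate) + 1570×0.249 = 1850.5 kg/h.
Product flow = 1917.9 + 1570 = 3487.9 kg/h; NaCl fraction = 0.531.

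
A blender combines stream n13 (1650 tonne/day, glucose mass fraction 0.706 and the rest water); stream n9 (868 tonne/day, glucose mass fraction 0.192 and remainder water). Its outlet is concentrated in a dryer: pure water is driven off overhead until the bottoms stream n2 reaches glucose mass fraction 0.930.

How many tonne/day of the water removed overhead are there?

glucose entering = 1650×0.706 + 868×0.192 = 1331.6 tonne/day.
All glucose reports to n2, so n2 = 1331.6/0.930 = 1431.8 tonne/day.
Total feed = 2518 tonne/day; overhead = 2518 − 1431.8 = 1086.2 tonne/day.

1086 tonne/day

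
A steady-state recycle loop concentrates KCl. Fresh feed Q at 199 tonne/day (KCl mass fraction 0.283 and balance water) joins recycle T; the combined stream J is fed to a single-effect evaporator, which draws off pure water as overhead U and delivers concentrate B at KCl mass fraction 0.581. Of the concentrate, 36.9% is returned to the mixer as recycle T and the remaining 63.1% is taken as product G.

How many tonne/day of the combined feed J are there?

255.7 tonne/day

Overall KCl balance (none leaves overhead): KCl in fresh feed = KCl in product, i.e. 199×0.283 = (1−0.369)·B·0.581.
B = 56.317/(0.581×0.631) = 153.62 tonne/day.
Recycle T = 0.369×153.62 = 56.684 tonne/day.
Combined feed J = 199 + 56.684 = 255.68 tonne/day.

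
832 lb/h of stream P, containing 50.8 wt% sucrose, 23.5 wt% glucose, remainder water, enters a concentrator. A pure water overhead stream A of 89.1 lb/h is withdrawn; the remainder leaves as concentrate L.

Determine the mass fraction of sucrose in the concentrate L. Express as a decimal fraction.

0.5689

sucrose is not removed: 832×0.508 = 422.66 lb/h of sucrose enters L.
Concentrate = 832 − 89.1 = 742.9 lb/h.
Mass fraction = 422.66/742.9 = 0.5689.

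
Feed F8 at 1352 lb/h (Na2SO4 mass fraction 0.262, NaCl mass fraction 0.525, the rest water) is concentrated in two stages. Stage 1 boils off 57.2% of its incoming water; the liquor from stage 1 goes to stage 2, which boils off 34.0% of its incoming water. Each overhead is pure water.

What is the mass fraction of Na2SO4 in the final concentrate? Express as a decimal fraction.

water in feed = 1352×0.213 = 287.98 lb/h.
After stage 1: water left = (1−0.572)×287.98 = 123.25; stream total = 1187.3 lb/h.
After stage 2: water left = (1−0.340)×123.25 = 81.347; final concentrate = 1145.4 lb/h.
Na2SO4 fraction = 354.22/1145.4 = 0.309.

0.309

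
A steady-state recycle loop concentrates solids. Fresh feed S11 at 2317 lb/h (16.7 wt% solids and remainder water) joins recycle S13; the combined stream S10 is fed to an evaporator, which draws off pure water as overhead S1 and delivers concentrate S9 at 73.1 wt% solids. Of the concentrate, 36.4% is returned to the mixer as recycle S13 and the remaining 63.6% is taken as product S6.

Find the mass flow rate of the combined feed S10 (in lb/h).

Overall solids balance (none leaves overhead): solids in fresh feed = solids in product, i.e. 2317×0.167 = (1−0.364)·S9·0.731.
S9 = 386.94/(0.731×0.636) = 832.28 lb/h.
Recycle S13 = 0.364×832.28 = 302.95 lb/h.
Combined feed S10 = 2317 + 302.95 = 2619.9 lb/h.

2620 lb/h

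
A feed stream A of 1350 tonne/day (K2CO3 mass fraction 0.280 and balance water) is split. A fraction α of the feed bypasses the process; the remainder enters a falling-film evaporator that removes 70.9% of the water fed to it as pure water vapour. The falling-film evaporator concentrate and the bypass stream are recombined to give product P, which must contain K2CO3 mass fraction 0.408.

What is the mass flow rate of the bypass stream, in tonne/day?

520.3 tonne/day

All 1350×0.280 = 378 tonne/day of K2CO3 reaches P, so P = 378/0.408 = 926.47 tonne/day and vapour = 423.53 tonne/day.
The evaporator receives (1−α)·1350 of feed at 0.720 water and removes 0.709 of that water:
0.709×0.720×(1−α)×1350 = 423.53
(1−α) = 423.53/689.15 = 0.6146;  α = 0.3854.
Bypass flow = 0.3854×1350 = 520.33 tonne/day.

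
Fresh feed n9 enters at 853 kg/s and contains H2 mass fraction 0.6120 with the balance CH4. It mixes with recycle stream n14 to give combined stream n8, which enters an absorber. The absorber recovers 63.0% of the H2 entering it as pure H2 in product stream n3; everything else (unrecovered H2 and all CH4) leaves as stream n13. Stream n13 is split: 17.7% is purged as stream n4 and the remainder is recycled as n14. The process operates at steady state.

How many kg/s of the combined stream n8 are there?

CH4 enters only via n9 and leaves only via the purge: 853×0.388 = 0.177×(CH4 in n13), and the absorber passes all CH4, so CH4 in n8 = CH4 in n13 = 1869.9 kg/s.
H2 in n8: m_A = 853×0.612 + (1−0.177)·(1−0.630)·m_A, so m_A = 522.04/0.6955 = 750.6 kg/s.
n8 = 750.6 + 1869.9 = 2620.5 kg/s.

2620 kg/s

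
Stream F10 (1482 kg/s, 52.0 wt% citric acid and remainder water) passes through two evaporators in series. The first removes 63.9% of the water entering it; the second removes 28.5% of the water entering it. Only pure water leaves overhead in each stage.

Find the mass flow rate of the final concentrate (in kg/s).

water in feed = 1482×0.480 = 711.36 kg/s.
After stage 1: water left = (1−0.639)×711.36 = 256.8; stream total = 1027.4 kg/s.
After stage 2: water left = (1−0.285)×256.8 = 183.61; final concentrate = 954.25 kg/s.

954.3 kg/s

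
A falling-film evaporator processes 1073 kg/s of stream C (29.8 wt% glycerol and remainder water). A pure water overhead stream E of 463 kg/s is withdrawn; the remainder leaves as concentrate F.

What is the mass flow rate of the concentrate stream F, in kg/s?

610 kg/s

Concentrate = 1073 − 463 = 610 kg/s.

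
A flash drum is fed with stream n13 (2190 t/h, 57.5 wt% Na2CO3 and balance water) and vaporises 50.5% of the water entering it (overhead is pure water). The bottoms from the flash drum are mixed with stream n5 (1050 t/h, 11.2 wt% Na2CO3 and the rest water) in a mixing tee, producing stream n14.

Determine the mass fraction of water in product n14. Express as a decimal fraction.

Vapour removed = 0.505×0.425×2190 = 470.03 t/h; concentrate = 1720 t/h.
water reaching the mixer = 460.72 (from concentrate) + 1050×0.888 = 1393.1 t/h.
Product flow = 1720 + 1050 = 2770 t/h; water fraction = 0.503.

0.503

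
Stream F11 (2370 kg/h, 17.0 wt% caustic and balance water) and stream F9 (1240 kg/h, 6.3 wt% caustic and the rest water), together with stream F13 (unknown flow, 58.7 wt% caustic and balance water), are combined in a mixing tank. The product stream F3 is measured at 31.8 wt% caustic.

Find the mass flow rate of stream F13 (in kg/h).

2479 kg/h

Let F13 be the unknown flow. Total out = 3610 + F13.
caustic balance: 481.02 + 0.587·F13 = 0.318·(3610 + F13)
(0.587 − 0.318)·F13 = 0.318×3610 − 481.02 = 666.96
F13 = 666.96 / 0.269 = 2479.4 kg/h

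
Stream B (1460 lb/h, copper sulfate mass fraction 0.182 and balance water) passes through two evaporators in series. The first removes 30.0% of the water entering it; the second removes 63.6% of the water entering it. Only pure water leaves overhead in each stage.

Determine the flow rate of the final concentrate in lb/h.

water in feed = 1460×0.818 = 1194.3 lb/h.
After stage 1: water left = (1−0.300)×1194.3 = 836; stream total = 1101.7 lb/h.
After stage 2: water left = (1−0.636)×836 = 304.3; final concentrate = 570.02 lb/h.

570 lb/h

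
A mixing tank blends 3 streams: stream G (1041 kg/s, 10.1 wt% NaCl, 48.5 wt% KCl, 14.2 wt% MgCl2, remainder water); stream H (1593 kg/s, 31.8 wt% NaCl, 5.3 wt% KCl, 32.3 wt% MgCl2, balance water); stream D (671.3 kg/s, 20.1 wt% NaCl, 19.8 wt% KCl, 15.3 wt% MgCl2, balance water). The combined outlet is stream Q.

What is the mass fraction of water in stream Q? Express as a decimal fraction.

0.324

Total flow out = 1041 + 1593 + 671.3 = 3305.3 kg/s.
water in = 1041×0.272 + 1593×0.306 + 671.3×0.448 = 1071.4 kg/s.
water mass fraction in Q = 1071.4/3305.3 = 0.324.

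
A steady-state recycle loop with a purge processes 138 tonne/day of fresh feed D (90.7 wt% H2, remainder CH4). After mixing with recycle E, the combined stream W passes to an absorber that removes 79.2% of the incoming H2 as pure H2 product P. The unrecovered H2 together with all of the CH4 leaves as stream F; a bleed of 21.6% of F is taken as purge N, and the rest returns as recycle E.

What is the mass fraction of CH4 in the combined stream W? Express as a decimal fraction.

CH4 enters only via D and leaves only via the purge: 138×0.093 = 0.216×(CH4 in F), and the absorber passes all CH4, so CH4 in W = CH4 in F = 59.417 tonne/day.
H2 in W: m_A = 138×0.907 + (1−0.216)·(1−0.792)·m_A, so m_A = 125.17/0.8369 = 149.55 tonne/day.
W = 149.55 + 59.417 = 208.97 tonne/day.
CH4 fraction in W = 59.417/208.97 = 0.284.

0.284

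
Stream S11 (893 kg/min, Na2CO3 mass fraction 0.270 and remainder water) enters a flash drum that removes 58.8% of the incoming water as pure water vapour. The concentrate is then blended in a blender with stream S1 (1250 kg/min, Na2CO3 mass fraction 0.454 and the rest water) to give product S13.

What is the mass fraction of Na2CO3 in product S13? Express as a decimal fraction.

0.460

Vapour removed = 0.588×0.730×893 = 383.31 kg/min; concentrate = 509.69 kg/min.
Na2CO3 reaching the mixer = 241.11 (from concentrate) + 1250×0.454 = 808.61 kg/min.
Product flow = 509.69 + 1250 = 1759.7 kg/min; Na2CO3 fraction = 0.460.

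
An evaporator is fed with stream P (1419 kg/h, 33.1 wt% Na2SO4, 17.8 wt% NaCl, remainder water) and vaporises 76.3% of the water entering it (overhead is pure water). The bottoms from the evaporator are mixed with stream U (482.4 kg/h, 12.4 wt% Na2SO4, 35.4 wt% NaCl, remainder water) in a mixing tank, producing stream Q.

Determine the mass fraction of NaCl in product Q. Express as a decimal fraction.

Vapour removed = 0.763×0.491×1419 = 531.6 kg/h; concentrate = 887.4 kg/h.
NaCl reaching the mixer = 252.58 (from concentrate) + 482.4×0.354 = 423.35 kg/h.
Product flow = 887.4 + 482.4 = 1369.8 kg/h; NaCl fraction = 0.3091.

0.3091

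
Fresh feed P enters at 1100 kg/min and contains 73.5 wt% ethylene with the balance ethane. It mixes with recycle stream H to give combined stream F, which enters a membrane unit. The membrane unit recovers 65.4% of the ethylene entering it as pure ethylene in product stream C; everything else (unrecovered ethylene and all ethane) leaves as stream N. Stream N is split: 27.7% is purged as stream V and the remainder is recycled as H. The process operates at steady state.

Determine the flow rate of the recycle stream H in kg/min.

1031 kg/min

ethane enters only via P and leaves only via the purge: 1100×0.265 = 0.277×(ethane in N), and the membrane unit passes all ethane, so ethane in F = ethane in N = 1052.3 kg/min.
ethylene in F: m_A = 1100×0.735 + (1−0.277)·(1−0.654)·m_A, so m_A = 808.5/0.7498 = 1078.2 kg/min.
N = (1−0.654)×1078.2 + 1052.3 = 1425.4 kg/min.
Recycle H = (1−0.277)×1425.4 = 1030.6 kg/min.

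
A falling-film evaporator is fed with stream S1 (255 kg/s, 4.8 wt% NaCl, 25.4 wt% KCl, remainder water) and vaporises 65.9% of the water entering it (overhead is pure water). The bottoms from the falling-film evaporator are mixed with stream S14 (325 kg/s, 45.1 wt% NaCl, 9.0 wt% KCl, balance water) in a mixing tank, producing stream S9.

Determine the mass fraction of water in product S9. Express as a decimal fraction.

0.4536

Vapour removed = 0.659×0.698×255 = 117.3 kg/s; concentrate = 137.7 kg/s.
water reaching the mixer = 60.695 (from concentrate) + 325×0.459 = 209.87 kg/s.
Product flow = 137.7 + 325 = 462.7 kg/s; water fraction = 0.4536.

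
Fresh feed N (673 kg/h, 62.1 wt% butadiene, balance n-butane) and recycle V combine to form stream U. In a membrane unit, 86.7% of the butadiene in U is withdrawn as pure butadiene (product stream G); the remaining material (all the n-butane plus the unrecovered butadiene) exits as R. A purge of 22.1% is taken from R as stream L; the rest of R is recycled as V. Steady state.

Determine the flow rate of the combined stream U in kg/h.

1620 kg/h

n-butane enters only via N and leaves only via the purge: 673×0.379 = 0.221×(n-butane in R), and the membrane unit passes all n-butane, so n-butane in U = n-butane in R = 1154.1 kg/h.
butadiene in U: m_A = 673×0.621 + (1−0.221)·(1−0.867)·m_A, so m_A = 417.93/0.8964 = 466.24 kg/h.
U = 466.24 + 1154.1 = 1620.4 kg/h.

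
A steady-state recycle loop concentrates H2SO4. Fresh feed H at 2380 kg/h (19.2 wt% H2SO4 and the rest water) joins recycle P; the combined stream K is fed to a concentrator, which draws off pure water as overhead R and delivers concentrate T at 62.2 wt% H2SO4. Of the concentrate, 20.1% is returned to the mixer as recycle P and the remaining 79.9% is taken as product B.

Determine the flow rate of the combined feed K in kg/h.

2565 kg/h

Overall H2SO4 balance (none leaves overhead): H2SO4 in fresh feed = H2SO4 in product, i.e. 2380×0.192 = (1−0.201)·T·0.622.
T = 456.96/(0.622×0.799) = 919.48 kg/h.
Recycle P = 0.201×919.48 = 184.81 kg/h.
Combined feed K = 2380 + 184.81 = 2564.8 kg/h.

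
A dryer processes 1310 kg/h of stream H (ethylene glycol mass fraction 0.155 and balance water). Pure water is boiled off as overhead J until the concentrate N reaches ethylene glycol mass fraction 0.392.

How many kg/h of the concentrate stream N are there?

ethylene glycol is conserved: 1310×0.155 = 203.05 kg/h all reports to the concentrate.
Concentrate = 203.05/(target fraction) = 517.98 kg/h.

518 kg/h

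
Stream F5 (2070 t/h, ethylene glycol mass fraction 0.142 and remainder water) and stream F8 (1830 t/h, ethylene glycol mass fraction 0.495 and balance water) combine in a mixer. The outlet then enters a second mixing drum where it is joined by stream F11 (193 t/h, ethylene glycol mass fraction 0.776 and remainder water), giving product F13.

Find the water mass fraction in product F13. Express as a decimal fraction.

Overall, product flow = 4093 t/h.
water in = 2070×0.858 + 1830×0.505 + 193×0.224 = 2743.4 t/h.
water fraction in F13 = 0.670.

0.670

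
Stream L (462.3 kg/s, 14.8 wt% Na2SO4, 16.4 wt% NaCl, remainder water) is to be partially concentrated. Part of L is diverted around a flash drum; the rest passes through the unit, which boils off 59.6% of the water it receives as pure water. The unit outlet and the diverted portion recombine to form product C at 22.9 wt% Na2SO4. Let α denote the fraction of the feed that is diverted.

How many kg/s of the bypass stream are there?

63.52 kg/s

All 462.3×0.148 = 68.42 kg/s of Na2SO4 reaches C, so C = 68.42/0.229 = 298.78 kg/s and vapour = 163.52 kg/s.
The evaporator receives (1−α)·462.3 of feed at 0.688 water and removes 0.596 of that water:
0.596×0.688×(1−α)×462.3 = 163.52
(1−α) = 163.52/189.57 = 0.8626;  α = 0.1374.
Bypass flow = 0.1374×462.3 = 63.515 kg/s.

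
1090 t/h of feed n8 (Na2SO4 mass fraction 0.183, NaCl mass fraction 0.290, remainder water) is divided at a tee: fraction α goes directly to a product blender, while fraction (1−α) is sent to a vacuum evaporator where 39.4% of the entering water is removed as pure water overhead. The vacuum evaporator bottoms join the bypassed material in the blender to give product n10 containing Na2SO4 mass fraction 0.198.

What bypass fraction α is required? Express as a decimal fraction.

All 1090×0.183 = 199.47 t/h of Na2SO4 reaches n10, so n10 = 199.47/0.198 = 1007.4 t/h and vapour = 82.576 t/h.
The evaporator receives (1−α)·1090 of feed at 0.527 water and removes 0.394 of that water:
0.394×0.527×(1−α)×1090 = 82.576
(1−α) = 82.576/226.33 = 0.3649;  α = 0.6351.

0.635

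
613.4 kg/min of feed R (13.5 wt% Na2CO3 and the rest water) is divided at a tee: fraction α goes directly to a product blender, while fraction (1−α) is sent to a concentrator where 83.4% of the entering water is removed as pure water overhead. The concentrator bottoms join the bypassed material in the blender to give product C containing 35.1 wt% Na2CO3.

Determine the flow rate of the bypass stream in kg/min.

All 613.4×0.135 = 82.809 kg/min of Na2CO3 reaches C, so C = 82.809/0.351 = 235.92 kg/min and vapour = 377.48 kg/min.
The evaporator receives (1−α)·613.4 of feed at 0.865 water and removes 0.834 of that water:
0.834×0.865×(1−α)×613.4 = 377.48
(1−α) = 377.48/442.51 = 0.8530;  α = 0.1470.
Bypass flow = 0.1470×613.4 = 90.151 kg/min.

90.15 kg/min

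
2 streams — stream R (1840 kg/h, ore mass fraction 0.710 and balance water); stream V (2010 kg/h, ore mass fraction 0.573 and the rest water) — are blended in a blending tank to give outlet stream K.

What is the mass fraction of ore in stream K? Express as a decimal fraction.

0.638

Total flow out = 1840 + 2010 = 3850 kg/h.
ore in = 1840×0.710 + 2010×0.573 = 2458.1 kg/h.
ore mass fraction in K = 2458.1/3850 = 0.638.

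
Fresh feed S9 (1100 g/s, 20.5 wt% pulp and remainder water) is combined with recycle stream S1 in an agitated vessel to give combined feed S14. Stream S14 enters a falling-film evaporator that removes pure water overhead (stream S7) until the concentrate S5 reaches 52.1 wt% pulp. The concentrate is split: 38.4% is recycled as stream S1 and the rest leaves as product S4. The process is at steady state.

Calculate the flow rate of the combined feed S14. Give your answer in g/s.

Overall pulp balance (none leaves overhead): pulp in fresh feed = pulp in product, i.e. 1100×0.205 = (1−0.384)·S5·0.521.
S5 = 225.5/(0.521×0.616) = 702.63 g/s.
Recycle S1 = 0.384×702.63 = 269.81 g/s.
Combined feed S14 = 1100 + 269.81 = 1369.8 g/s.

1370 g/s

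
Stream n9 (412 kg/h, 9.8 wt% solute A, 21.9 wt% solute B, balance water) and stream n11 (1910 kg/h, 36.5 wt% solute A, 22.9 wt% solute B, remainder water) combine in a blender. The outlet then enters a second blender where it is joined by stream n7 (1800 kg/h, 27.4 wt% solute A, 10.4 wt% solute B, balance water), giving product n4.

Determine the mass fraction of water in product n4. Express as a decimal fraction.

0.5280

Overall, product flow = 4122 kg/h.
water in = 412×0.683 + 1910×0.406 + 1800×0.622 = 2176.5 kg/h.
water fraction in n4 = 0.5280.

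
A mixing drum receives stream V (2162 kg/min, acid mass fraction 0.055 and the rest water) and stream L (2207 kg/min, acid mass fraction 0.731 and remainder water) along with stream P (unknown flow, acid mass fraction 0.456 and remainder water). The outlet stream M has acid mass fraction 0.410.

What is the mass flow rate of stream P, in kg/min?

Let P be the unknown flow. Total out = 4369 + P.
acid balance: 1732.2 + 0.456·P = 0.410·(4369 + P)
(0.456 − 0.410)·P = 0.410×4369 − 1732.2 = 59.063
P = 59.063 / 0.046 = 1284 kg/min

1284 kg/min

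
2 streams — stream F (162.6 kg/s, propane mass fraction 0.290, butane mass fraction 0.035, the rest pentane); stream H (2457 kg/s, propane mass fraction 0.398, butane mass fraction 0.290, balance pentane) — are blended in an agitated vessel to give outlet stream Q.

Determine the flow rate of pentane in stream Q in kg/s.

pentane out = pentane in = 162.6×0.675 + 2457×0.312 = 876.34 kg/s.

876.3 kg/s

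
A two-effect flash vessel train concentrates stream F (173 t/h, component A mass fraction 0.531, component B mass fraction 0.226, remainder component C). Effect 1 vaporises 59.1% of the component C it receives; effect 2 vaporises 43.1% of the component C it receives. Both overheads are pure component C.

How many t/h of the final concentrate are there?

component C in feed = 173×0.243 = 42.039 t/h.
After stage 1: component C left = (1−0.591)×42.039 = 17.194; stream total = 148.15 t/h.
After stage 2: component C left = (1−0.431)×17.194 = 9.7834; final concentrate = 140.74 t/h.

140.7 t/h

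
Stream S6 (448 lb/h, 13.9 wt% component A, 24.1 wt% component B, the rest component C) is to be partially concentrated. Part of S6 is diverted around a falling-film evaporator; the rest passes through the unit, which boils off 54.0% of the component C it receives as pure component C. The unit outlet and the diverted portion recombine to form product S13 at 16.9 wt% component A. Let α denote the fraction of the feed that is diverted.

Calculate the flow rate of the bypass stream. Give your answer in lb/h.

All 448×0.139 = 62.272 lb/h of component A reaches S13, so S13 = 62.272/0.169 = 368.47 lb/h and vapour = 79.527 lb/h.
The evaporator receives (1−α)·448 of feed at 0.620 component C and removes 0.540 of that component C:
0.540×0.620×(1−α)×448 = 79.527
(1−α) = 79.527/149.99 = 0.5302;  α = 0.4698.
Bypass flow = 0.4698×448 = 210.47 lb/h.

210.5 lb/h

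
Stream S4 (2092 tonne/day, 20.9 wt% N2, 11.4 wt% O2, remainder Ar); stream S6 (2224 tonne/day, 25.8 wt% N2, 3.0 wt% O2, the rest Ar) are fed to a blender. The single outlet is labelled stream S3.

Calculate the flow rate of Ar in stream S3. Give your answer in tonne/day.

3000 tonne/day

Ar out = Ar in = 2092×0.677 + 2224×0.712 = 2999.8 tonne/day.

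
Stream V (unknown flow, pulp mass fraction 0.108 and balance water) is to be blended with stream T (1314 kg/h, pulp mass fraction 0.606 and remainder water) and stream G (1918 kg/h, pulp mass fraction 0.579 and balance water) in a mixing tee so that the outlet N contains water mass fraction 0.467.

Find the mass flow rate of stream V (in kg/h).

Let V be the unknown flow. Total out = 3232 + V.
water balance: 1325.2 + 0.892·V = 0.467·(3232 + V)
(0.892 − 0.467)·V = 0.467×3232 − 1325.2 = 184.15
V = 184.15 / 0.425 = 433.29 kg/h

433.3 kg/h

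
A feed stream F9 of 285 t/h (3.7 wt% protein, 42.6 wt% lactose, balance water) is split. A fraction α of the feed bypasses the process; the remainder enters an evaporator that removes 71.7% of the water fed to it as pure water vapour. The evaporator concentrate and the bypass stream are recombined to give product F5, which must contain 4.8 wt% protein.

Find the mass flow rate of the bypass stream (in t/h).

115.4 t/h

All 285×0.037 = 10.545 t/h of protein reaches F5, so F5 = 10.545/0.048 = 219.69 t/h and vapour = 65.312 t/h.
The evaporator receives (1−α)·285 of feed at 0.537 water and removes 0.717 of that water:
0.717×0.537×(1−α)×285 = 65.312
(1−α) = 65.312/109.73 = 0.5952;  α = 0.4048.
Bypass flow = 0.4048×285 = 115.37 t/h.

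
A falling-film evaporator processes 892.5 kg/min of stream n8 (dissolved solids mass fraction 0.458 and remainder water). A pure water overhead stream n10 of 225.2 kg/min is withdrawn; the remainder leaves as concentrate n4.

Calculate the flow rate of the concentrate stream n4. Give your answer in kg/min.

667.3 kg/min

Concentrate = 892.5 − 225.2 = 667.3 kg/min.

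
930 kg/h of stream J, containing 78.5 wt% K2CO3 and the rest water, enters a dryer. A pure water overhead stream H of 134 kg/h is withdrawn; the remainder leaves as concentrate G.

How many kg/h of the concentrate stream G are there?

Concentrate = 930 − 134 = 796 kg/h.

796 kg/h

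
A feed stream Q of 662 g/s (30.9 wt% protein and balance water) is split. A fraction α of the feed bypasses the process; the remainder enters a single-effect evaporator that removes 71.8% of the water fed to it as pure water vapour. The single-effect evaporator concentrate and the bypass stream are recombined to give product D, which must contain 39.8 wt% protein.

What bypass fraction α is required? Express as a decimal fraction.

All 662×0.309 = 204.56 g/s of protein reaches D, so D = 204.56/0.398 = 513.96 g/s and vapour = 148.04 g/s.
The evaporator receives (1−α)·662 of feed at 0.691 water and removes 0.718 of that water:
0.718×0.691×(1−α)×662 = 148.04
(1−α) = 148.04/328.44 = 0.4507;  α = 0.5493.

0.549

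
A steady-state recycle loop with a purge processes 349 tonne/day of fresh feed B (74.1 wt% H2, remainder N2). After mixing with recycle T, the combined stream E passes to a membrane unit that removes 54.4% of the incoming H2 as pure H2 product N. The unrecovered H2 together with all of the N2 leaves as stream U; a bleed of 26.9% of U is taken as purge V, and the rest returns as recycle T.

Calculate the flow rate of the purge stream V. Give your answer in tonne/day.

N2 enters only via B and leaves only via the purge: 349×0.259 = 0.269×(N2 in U), and the membrane unit passes all N2, so N2 in E = N2 in U = 336.03 tonne/day.
H2 in E: m_A = 349×0.741 + (1−0.269)·(1−0.544)·m_A, so m_A = 258.61/0.6667 = 387.92 tonne/day.
U = (1−0.544)×387.92 + 336.03 = 512.92 tonne/day.
Purge V = 0.269×512.92 = 137.97 tonne/day.

138 tonne/day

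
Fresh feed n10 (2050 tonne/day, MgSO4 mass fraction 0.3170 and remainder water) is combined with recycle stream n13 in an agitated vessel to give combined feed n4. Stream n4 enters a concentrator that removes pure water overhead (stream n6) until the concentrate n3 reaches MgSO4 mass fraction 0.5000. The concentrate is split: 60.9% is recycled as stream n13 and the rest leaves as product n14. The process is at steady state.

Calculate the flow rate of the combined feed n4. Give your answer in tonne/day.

Overall MgSO4 balance (none leaves overhead): MgSO4 in fresh feed = MgSO4 in product, i.e. 2050×0.317 = (1−0.609)·n3·0.500.
n3 = 649.85/(0.500×0.391) = 3324 tonne/day.
Recycle n13 = 0.609×3324 = 2024.3 tonne/day.
Combined feed n4 = 2050 + 2024.3 = 4074.3 tonne/day.

4074 tonne/day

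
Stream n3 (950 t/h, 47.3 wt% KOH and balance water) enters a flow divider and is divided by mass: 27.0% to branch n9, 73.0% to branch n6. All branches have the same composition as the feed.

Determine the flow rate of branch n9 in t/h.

Branch n9 flow = 0.270×950 = 256.5 t/h.

256.5 t/h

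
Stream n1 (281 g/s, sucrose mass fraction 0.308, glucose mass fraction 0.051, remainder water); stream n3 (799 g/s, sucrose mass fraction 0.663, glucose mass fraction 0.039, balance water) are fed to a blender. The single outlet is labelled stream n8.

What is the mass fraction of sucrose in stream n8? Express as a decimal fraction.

Total flow out = 281 + 799 = 1080 g/s.
sucrose in = 281×0.308 + 799×0.663 = 616.29 g/s.
sucrose mass fraction in n8 = 616.29/1080 = 0.571.

0.571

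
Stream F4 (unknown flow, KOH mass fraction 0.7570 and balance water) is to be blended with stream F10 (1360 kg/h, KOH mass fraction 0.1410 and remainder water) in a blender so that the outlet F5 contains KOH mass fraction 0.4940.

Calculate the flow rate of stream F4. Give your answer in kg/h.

Let F4 be the unknown flow. Total out = 1360 + F4.
KOH balance: 191.76 + 0.757·F4 = 0.494·(1360 + F4)
(0.757 − 0.494)·F4 = 0.494×1360 − 191.76 = 480.08
F4 = 480.08 / 0.263 = 1825.4 kg/h

1825 kg/h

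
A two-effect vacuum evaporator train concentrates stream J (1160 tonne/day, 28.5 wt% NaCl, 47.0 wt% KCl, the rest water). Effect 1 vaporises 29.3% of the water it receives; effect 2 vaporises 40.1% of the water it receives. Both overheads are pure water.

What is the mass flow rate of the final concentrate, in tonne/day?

996.2 tonne/day

water in feed = 1160×0.245 = 284.2 tonne/day.
After stage 1: water left = (1−0.293)×284.2 = 200.93; stream total = 1076.7 tonne/day.
After stage 2: water left = (1−0.401)×200.93 = 120.36; final concentrate = 996.16 tonne/day.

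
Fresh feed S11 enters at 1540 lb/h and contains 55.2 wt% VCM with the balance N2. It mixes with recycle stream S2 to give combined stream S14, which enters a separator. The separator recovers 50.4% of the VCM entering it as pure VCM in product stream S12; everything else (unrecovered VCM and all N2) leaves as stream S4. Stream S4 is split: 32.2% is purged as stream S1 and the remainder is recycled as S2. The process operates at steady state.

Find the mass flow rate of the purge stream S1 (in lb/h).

894.5 lb/h

N2 enters only via S11 and leaves only via the purge: 1540×0.448 = 0.322×(N2 in S4), and the separator passes all N2, so N2 in S14 = N2 in S4 = 2142.6 lb/h.
VCM in S14: m_A = 1540×0.552 + (1−0.322)·(1−0.504)·m_A, so m_A = 850.08/0.6637 = 1280.8 lb/h.
S4 = (1−0.504)×1280.8 + 2142.6 = 2777.9 lb/h.
Purge S1 = 0.322×2777.9 = 894.48 lb/h.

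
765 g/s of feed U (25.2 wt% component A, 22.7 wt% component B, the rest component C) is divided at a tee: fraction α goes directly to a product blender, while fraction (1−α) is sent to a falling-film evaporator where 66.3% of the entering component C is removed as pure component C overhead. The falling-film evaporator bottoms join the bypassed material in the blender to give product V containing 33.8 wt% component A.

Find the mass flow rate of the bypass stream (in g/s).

201.5 g/s

All 765×0.252 = 192.78 g/s of component A reaches V, so V = 192.78/0.338 = 570.36 g/s and vapour = 194.64 g/s.
The evaporator receives (1−α)·765 of feed at 0.521 component C and removes 0.663 of that component C:
0.663×0.521×(1−α)×765 = 194.64
(1−α) = 194.64/264.25 = 0.7366;  α = 0.2634.
Bypass flow = 0.2634×765 = 201.5 g/s.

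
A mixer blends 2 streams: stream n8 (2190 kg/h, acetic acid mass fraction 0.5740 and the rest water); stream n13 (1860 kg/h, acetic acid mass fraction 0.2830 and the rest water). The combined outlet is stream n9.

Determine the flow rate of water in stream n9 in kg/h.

2267 kg/h

water out = water in = 2190×0.426 + 1860×0.717 = 2266.6 kg/h.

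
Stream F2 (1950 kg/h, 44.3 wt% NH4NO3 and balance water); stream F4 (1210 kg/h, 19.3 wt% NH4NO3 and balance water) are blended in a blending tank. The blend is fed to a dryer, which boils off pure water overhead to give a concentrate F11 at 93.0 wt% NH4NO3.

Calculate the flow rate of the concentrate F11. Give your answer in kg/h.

1180 kg/h

NH4NO3 entering = 1950×0.443 + 1210×0.193 = 1097.4 kg/h.
All NH4NO3 reports to F11, so F11 = 1097.4/0.930 = 1180 kg/h.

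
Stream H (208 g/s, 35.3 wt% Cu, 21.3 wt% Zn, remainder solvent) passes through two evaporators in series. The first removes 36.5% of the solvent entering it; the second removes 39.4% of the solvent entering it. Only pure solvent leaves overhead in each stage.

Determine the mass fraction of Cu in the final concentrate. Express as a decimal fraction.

solvent in feed = 208×0.434 = 90.272 g/s.
After stage 1: solvent left = (1−0.365)×90.272 = 57.323; stream total = 175.05 g/s.
After stage 2: solvent left = (1−0.394)×57.323 = 34.738; final concentrate = 152.47 g/s.
Cu fraction = 73.424/152.47 = 0.482.

0.482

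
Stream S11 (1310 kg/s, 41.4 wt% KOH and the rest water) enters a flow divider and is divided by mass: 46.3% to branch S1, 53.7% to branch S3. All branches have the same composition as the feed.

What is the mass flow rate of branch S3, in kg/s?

Branch S3 flow = 0.537×1310 = 703.47 kg/s.

703.5 kg/s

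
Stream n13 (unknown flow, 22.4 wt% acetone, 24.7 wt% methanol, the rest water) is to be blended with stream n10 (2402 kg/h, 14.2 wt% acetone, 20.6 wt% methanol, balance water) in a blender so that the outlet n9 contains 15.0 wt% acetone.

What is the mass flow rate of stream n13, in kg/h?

259.7 kg/h

Let n13 be the unknown flow. Total out = 2402 + n13.
acetone balance: 341.08 + 0.224·n13 = 0.150·(2402 + n13)
(0.224 − 0.150)·n13 = 0.150×2402 − 341.08 = 19.216
n13 = 19.216 / 0.074 = 259.68 kg/h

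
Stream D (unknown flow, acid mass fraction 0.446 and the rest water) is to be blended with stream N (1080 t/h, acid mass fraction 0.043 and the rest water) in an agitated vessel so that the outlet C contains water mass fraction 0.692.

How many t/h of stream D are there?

2074 t/h

Let D be the unknown flow. Total out = 1080 + D.
water balance: 1033.6 + 0.554·D = 0.692·(1080 + D)
(0.554 − 0.692)·D = 0.692×1080 − 1033.6 = -286.2
D = -286.2 / -0.138 = 2073.9 t/h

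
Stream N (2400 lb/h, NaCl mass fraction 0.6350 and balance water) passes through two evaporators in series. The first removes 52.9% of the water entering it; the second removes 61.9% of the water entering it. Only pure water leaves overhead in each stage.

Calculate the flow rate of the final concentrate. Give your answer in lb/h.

water in feed = 2400×0.365 = 876 lb/h.
After stage 1: water left = (1−0.529)×876 = 412.6; stream total = 1936.6 lb/h.
After stage 2: water left = (1−0.619)×412.6 = 157.2; final concentrate = 1681.2 lb/h.

1681 lb/h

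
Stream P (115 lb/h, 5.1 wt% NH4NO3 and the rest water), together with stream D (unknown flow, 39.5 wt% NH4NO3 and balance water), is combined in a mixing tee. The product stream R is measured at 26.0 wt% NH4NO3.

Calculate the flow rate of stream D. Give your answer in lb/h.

Let D be the unknown flow. Total out = 115 + D.
NH4NO3 balance: 5.865 + 0.395·D = 0.260·(115 + D)
(0.395 − 0.260)·D = 0.260×115 − 5.865 = 24.035
D = 24.035 / 0.135 = 178.04 lb/h

178 lb/h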